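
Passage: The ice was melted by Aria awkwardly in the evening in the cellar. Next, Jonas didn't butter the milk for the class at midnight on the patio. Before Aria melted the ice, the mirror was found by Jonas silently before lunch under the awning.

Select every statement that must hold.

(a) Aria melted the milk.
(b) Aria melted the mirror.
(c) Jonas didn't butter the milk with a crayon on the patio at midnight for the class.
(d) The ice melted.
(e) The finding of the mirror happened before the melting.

(c), (d), (e)

(a) Not entailed — Aria melted the ice, not the milk; the milk belongs to the buttering event.
(b) Not entailed — Aria melted the ice, not the mirror; the mirror belongs to the finding event.
(c) Entailed — under negation, adding a further restriction is entailed: if no such buttering event occurred, none occurred with a crayon either.
(d) Entailed — 'Aria melted the ice' is causative; it entails the inchoative 'the ice melted'.
(e) Entailed — the narrative places the finding before the melting.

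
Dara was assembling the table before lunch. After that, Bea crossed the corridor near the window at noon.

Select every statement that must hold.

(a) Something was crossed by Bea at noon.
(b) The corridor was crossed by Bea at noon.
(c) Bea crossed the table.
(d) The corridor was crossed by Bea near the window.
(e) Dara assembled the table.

(a) Entailed — the original entails any weakening of itself; this just drops 'near the window' and generalizes the patient.
(b) Entailed — dropping 'near the window' leaves a sub-description the original still satisfies.
(c) Not entailed — Bea crossed the corridor, not the table; the table belongs to the assembling event.
(d) Entailed — this follows by dropping conjuncts from the crossing event's description.
(e) Not entailed — 'was assembling' is progressive on an accomplishment; it does not entail the completed 'assembled'.

(a), (b), (d)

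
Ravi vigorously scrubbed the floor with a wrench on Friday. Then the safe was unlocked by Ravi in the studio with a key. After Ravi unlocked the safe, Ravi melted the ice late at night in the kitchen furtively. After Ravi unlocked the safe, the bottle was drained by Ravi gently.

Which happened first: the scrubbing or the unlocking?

The connectives place the scrubbing before the unlocking.

the scrubbing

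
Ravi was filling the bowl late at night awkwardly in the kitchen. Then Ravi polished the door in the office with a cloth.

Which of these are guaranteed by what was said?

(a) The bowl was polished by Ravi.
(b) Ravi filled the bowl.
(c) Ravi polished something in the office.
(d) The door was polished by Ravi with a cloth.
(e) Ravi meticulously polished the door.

(c), (d)

(a) Not entailed — Ravi polished the door, not the bowl; the bowl belongs to the filling event.
(b) Not entailed — 'was filling' is progressive on an accomplishment; it does not entail the completed 'filled'.
(c) Entailed — every conjunct here is already in the original polishing event.
(d) Entailed — this follows by dropping conjuncts from the polishing event's description.
(e) Not entailed — 'meticulously' adds information not in the original event.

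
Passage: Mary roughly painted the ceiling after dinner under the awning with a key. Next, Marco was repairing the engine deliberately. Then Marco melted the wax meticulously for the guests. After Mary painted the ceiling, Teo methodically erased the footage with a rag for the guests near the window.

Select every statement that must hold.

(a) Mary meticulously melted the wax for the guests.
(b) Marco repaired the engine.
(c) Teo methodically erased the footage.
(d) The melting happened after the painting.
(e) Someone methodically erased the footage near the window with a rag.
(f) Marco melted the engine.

(c), (d), (e)

(a) Not entailed — the passage has Marco melting the wax, not Mary.
(b) Not entailed — 'was repairing' is progressive on an accomplishment; it does not entail the completed 'repaired'.
(c) Entailed — dropping 'for the guests', 'near the window', 'with a rag' leaves a sub-description the original still satisfies.
(d) Entailed — the narrative places the painting before the melting.
(e) Entailed — dropping 'for the guests' and generalizing the agent leaves a sub-description the original still satisfies.
(f) Not entailed — Marco melted the wax, not the engine; the engine belongs to the repairing event.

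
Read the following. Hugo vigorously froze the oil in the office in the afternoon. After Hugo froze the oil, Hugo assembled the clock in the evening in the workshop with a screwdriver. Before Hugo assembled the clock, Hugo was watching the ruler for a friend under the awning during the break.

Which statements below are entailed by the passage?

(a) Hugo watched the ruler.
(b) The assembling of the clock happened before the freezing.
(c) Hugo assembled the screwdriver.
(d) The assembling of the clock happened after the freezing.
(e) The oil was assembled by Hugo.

(a), (d)

(a) Entailed — 'watch' is an activity; 'was watching' entails that some watching happened, so 'watched' holds.
(b) Not entailed — the narrative places the freezing before the assembling, not after.
(c) Not entailed — the screwdriver is the instrument, not what was assembled.
(d) Entailed — the narrative places the freezing before the assembling.
(e) Not entailed — Hugo assembled the clock, not the oil; the oil belongs to the freezing event.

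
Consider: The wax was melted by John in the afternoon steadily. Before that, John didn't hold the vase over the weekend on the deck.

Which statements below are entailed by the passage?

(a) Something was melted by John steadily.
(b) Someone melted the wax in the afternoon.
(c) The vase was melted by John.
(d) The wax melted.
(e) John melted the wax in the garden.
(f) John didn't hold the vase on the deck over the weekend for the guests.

(a), (b), (d), (f)

(a) Entailed — the original entails any weakening of itself; this just drops 'in the afternoon' and generalizes the patient.
(b) Entailed — every conjunct here is already in the original melting event.
(c) Not entailed — John melted the wax, not the vase; the vase belongs to the holding event.
(d) Entailed — 'John melted the wax' is causative; it entails the inchoative 'the wax melted'.
(e) Not entailed — 'in the garden' adds information not in the original event.
(f) Entailed — under negation, adding a further restriction is entailed: if no such holding event occurred, none occurred for the guests either.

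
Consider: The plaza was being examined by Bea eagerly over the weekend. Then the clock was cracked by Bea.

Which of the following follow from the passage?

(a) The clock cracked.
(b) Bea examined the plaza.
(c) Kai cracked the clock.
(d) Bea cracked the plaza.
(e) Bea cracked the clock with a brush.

(a) Entailed — 'Bea cracked the clock' is causative; it entails the inchoative 'the clock cracked'.
(b) Entailed — 'examine' is an activity; 'was examining' entails that some examining happened, so 'examined' holds.
(c) Not entailed — the passage has Bea cracking the clock, not Kai.
(d) Not entailed — Bea cracked the clock, not the plaza; the plaza belongs to the examining event.
(e) Not entailed — 'with a brush' adds information not in the original event.

(a), (b)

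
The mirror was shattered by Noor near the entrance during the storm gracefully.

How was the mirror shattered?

gracefully

'gracefully' marks the manner of the shattering event.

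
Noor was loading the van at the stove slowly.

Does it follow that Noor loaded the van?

no

'was loading' is progressive; for an accomplishment like 'load the van', it doesn't entail completion.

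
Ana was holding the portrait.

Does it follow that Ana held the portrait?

'hold' is atelic; if Ana was holding the portrait, then Ana held the portrait (for some time).

yes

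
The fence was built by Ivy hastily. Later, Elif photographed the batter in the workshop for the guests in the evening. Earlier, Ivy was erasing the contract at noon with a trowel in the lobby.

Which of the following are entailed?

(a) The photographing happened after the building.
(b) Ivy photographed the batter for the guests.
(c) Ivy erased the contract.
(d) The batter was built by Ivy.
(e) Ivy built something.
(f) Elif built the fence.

(a), (e)

(a) Entailed — the narrative places the building before the photographing.
(b) Not entailed — the passage has Elif photographing the batter, not Ivy.
(c) Not entailed — 'was erasing' is progressive on an accomplishment; it does not entail the completed 'erased'.
(d) Not entailed — Ivy built the fence, not the batter; the batter belongs to the photographing event.
(e) Entailed — this follows by dropping conjuncts from the building event's description.
(f) Not entailed — the passage has Ivy building the fence, not Elif.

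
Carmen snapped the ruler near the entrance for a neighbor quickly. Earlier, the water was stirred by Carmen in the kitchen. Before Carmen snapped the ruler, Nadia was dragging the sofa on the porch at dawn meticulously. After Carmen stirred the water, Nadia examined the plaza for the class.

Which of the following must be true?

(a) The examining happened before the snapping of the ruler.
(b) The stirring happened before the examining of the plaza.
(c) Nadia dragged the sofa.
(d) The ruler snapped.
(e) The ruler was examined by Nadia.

(a) Not entailed — the narrative doesn't order the examining relative to the snapping.
(b) Entailed — the narrative places the stirring before the examining.
(c) Entailed — 'drag' is an activity; 'was dragging' entails that some dragging happened, so 'dragged' holds.
(d) Entailed — 'Carmen snapped the ruler' is causative; it entails the inchoative 'the ruler snapped'.
(e) Not entailed — Nadia examined the plaza, not the ruler; the ruler belongs to the snapping event.

(b), (c), (d)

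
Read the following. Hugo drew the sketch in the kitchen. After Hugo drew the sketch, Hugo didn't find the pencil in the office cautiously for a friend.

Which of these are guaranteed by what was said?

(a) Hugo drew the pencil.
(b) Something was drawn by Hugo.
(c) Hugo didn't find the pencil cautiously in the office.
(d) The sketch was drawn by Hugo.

(b), (d)

(a) Not entailed — Hugo drew the sketch, not the pencil; the pencil belongs to the finding event.
(b) Entailed — every conjunct here is already in the original drawing event.
(c) Not entailed — dropping 'for a friend' under negation is not valid — the original leaves open that Hugo found the pencil some other way.
(d) Entailed — dropping 'in the kitchen' leaves a sub-description the original still satisfies.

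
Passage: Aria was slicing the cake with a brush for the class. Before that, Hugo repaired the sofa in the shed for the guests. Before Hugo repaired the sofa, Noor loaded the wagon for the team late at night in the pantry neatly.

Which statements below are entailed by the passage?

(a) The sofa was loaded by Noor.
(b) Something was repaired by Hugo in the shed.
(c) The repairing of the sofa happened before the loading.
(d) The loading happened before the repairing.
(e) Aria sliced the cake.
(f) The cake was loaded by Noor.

(a) Not entailed — Noor loaded the wagon, not the sofa; the sofa belongs to the repairing event.
(b) Entailed — dropping 'for the guests' and generalizing the patient leaves a sub-description the original still satisfies.
(c) Not entailed — the narrative places the loading before the repairing, not after.
(d) Entailed — the narrative places the loading before the repairing.
(e) Not entailed — 'was slicing' is progressive on an accomplishment; it does not entail the completed 'sliced'.
(f) Not entailed — Noor loaded the wagon, not the cake; the cake belongs to the slicing event.

(b), (d)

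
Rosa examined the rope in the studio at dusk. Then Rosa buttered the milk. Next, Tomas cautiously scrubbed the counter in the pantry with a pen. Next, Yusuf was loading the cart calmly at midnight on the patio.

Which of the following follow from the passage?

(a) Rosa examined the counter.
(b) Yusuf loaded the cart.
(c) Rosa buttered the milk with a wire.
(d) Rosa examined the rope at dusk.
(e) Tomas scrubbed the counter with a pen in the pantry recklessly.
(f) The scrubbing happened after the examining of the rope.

(d), (f)

(a) Not entailed — Rosa examined the rope, not the counter; the counter belongs to the scrubbing event.
(b) Not entailed — 'was loading' is progressive on an accomplishment; it does not entail the completed 'loaded'.
(c) Not entailed — 'with a wire' adds information not in the original event.
(d) Entailed — the original entails any weakening of itself; this just drops 'in the studio'.
(e) Not entailed — 'recklessly' adds a manner not in (and inconsistent with) the original.
(f) Entailed — the narrative places the examining before the scrubbing.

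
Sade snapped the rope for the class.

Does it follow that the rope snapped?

'Sade snapped the rope' is the causative; it entails the inchoative 'the rope snapped'.

yes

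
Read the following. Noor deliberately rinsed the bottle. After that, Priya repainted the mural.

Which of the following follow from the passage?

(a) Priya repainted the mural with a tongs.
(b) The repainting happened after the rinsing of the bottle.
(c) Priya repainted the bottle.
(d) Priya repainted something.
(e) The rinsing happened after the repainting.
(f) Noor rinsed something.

(a) Not entailed — 'with a tongs' adds information not in the original event.
(b) Entailed — the narrative places the rinsing before the repainting.
(c) Not entailed — Priya repainted the mural, not the bottle; the bottle belongs to the rinsing event.
(d) Entailed — this follows by dropping conjuncts from the repainting event's description.
(e) Not entailed — the narrative places the rinsing before the repainting, not after.
(f) Entailed — dropping 'deliberately' and generalizing the patient leaves a sub-description the original still satisfies.

(b), (d), (f)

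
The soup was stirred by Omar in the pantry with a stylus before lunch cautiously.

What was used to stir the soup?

'with a stylus' marks the instrument of the stirring event.

a stylus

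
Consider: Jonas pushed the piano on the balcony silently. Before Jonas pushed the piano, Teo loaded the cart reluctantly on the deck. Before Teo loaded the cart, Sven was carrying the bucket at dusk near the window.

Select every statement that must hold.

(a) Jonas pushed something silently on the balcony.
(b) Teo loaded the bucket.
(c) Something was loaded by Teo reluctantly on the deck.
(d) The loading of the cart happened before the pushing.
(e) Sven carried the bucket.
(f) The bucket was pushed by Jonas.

(a), (c), (d), (e)

(a) Entailed — the original entails any weakening of itself; this just generalizes the patient.
(b) Not entailed — Teo loaded the cart, not the bucket; the bucket belongs to the carrying event.
(c) Entailed — this follows by dropping conjuncts from the loading event's description.
(d) Entailed — the narrative places the loading before the pushing.
(e) Entailed — 'carry' is an activity; 'was carrying' entails that some carrying happened, so 'carried' holds.
(f) Not entailed — Jonas pushed the piano, not the bucket; the bucket belongs to the carrying event.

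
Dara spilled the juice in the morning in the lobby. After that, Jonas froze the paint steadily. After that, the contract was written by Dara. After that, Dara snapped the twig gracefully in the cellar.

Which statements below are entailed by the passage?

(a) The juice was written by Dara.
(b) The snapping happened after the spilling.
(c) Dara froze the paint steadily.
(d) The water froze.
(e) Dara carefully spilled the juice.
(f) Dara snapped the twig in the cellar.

(b), (f)

(a) Not entailed — Dara wrote the contract, not the juice; the juice belongs to the spilling event.
(b) Entailed — the narrative places the spilling before the snapping.
(c) Not entailed — the passage has Jonas freezing the paint, not Dara.
(d) Not entailed — the paint is what froze, not the water.
(e) Not entailed — 'carefully' adds information not in the original event.
(f) Entailed — this follows by dropping conjuncts from the snapping event's description.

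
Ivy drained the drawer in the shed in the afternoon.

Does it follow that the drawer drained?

yes

'Ivy drained the drawer' is the causative; it entails the inchoative 'the drawer drained'.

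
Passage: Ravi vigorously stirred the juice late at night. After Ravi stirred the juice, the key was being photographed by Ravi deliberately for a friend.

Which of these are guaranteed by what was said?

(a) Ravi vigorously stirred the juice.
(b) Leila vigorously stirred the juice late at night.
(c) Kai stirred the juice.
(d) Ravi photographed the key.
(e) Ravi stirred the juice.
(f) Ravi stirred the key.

(a), (e)

(a) Entailed — every conjunct here is already in the original stirring event.
(b) Not entailed — the passage has Ravi stirring the juice, not Leila.
(c) Not entailed — the passage has Ravi stirring the juice, not Kai.
(d) Not entailed — 'was photographing' is progressive on an accomplishment; it does not entail the completed 'photographed'.
(e) Entailed — the original entails any weakening of itself; this just drops 'vigorously', 'late at night'.
(f) Not entailed — Ravi stirred the juice, not the key; the key belongs to the photographing event.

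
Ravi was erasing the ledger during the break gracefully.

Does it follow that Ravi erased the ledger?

no

'was erasing' is progressive; for an accomplishment like 'erase the ledger', it doesn't entail completion.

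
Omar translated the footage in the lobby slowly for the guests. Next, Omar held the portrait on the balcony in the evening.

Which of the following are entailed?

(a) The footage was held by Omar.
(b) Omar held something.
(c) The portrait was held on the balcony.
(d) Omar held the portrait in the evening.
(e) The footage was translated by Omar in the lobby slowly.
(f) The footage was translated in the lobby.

(a) Not entailed — Omar held the portrait, not the footage; the footage belongs to the translating event.
(b) Entailed — this follows by dropping conjuncts from the holding event's description.
(c) Entailed — this follows by dropping conjuncts from the holding event's description.
(d) Entailed — dropping 'on the balcony' leaves a sub-description the original still satisfies.
(e) Entailed — every conjunct here is already in the original translating event.
(f) Entailed — every conjunct here is already in the original translating event.

(b), (c), (d), (e), (f)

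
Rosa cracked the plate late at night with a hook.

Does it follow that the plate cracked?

'Rosa cracked the plate' is the causative; it entails the inchoative 'the plate cracked'.

yes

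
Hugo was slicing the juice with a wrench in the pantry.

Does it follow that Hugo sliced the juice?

'was slicing' is progressive; for an accomplishment like 'slice the juice', it doesn't entail completion.

no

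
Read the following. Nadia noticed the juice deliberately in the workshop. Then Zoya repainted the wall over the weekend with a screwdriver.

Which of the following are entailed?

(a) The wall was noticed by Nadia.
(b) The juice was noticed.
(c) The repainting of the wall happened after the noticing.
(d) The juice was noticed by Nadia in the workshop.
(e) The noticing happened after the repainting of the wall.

(a) Not entailed — Nadia noticed the juice, not the wall; the wall belongs to the repainting event.
(b) Entailed — the original entails any weakening of itself; this just drops 'in the workshop', 'deliberately' and generalizes the agent.
(c) Entailed — the narrative places the noticing before the repainting.
(d) Entailed — every conjunct here is already in the original noticing event.
(e) Not entailed — the narrative places the noticing before the repainting, not after.

(b), (c), (d)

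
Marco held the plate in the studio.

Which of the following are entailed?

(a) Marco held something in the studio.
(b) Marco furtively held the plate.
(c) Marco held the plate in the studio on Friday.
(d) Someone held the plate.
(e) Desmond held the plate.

(a), (d)

(a) Entailed — every conjunct here is already in the original holding event.
(b) Not entailed — 'furtively' adds information not in the original event.
(c) Not entailed — 'on Friday' adds information not in the original event.
(d) Entailed — dropping 'in the studio' and generalizing the agent leaves a sub-description the original still satisfies.
(e) Not entailed — the passage has Marco holding the plate, not Desmond.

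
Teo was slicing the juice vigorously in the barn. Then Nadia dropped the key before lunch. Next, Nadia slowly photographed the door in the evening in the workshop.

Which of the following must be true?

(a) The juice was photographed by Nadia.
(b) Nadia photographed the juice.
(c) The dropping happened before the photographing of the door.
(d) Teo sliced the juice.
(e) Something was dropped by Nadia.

(a) Not entailed — Nadia photographed the door, not the juice; the juice belongs to the slicing event.
(b) Not entailed — Nadia photographed the door, not the juice; the juice belongs to the slicing event.
(c) Entailed — the narrative places the dropping before the photographing.
(d) Not entailed — 'was slicing' is progressive on an accomplishment; it does not entail the completed 'sliced'.
(e) Entailed — the original entails any weakening of itself; this just drops 'before lunch' and generalizes the patient.

(c), (e)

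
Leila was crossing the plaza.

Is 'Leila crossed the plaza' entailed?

no

'was crossing' is progressive; for an accomplishment like 'cross the plaza', it doesn't entail completion.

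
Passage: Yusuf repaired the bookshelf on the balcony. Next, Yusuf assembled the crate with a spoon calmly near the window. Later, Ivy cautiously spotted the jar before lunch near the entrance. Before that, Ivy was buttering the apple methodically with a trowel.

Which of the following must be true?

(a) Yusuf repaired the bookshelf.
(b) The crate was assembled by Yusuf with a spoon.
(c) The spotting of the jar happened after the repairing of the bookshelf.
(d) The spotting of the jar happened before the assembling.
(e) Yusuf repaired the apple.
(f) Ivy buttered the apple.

(a), (b), (c)

(a) Entailed — this follows by dropping conjuncts from the repairing event's description.
(b) Entailed — the original entails any weakening of itself; this just drops 'near the window', 'calmly'.
(c) Entailed — the narrative places the repairing before the spotting.
(d) Not entailed — the narrative places the assembling before the spotting, not after.
(e) Not entailed — Yusuf repaired the bookshelf, not the apple; the apple belongs to the buttering event.
(f) Not entailed — 'was buttering' is progressive on an accomplishment; it does not entail the completed 'buttered'.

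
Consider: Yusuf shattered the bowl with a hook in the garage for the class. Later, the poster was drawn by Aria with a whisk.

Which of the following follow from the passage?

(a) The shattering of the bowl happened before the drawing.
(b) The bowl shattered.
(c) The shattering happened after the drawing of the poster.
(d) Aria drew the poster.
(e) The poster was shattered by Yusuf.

(a) Entailed — the narrative places the shattering before the drawing.
(b) Entailed — 'Yusuf shattered the bowl' is causative; it entails the inchoative 'the bowl shattered'.
(c) Not entailed — the narrative places the shattering before the drawing, not after.
(d) Entailed — the original entails any weakening of itself; this just drops 'with a whisk'.
(e) Not entailed — Yusuf shattered the bowl, not the poster; the poster belongs to the drawing event.

(a), (b), (d)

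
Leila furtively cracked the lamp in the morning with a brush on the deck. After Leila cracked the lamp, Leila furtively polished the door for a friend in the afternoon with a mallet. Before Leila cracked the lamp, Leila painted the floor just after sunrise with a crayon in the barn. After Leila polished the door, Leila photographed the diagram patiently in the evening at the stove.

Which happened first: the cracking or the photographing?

The connectives place the cracking before the photographing.

the cracking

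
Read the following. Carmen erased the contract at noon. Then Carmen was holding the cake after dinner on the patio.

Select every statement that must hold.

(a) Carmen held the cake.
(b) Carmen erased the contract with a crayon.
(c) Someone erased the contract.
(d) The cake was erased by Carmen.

(a) Entailed — 'hold' is an activity; 'was holding' entails that some holding happened, so 'held' holds.
(b) Not entailed — 'with a crayon' adds information not in the original event.
(c) Entailed — the original entails any weakening of itself; this just drops 'at noon' and generalizes the agent.
(d) Not entailed — Carmen erased the contract, not the cake; the cake belongs to the holding event.

(a), (c)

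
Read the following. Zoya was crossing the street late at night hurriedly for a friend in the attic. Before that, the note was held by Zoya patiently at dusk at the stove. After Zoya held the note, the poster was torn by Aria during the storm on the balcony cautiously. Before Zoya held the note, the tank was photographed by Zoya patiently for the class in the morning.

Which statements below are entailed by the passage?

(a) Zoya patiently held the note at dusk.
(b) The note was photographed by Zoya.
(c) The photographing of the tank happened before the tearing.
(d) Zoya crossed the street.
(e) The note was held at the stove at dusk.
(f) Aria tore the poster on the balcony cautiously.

(a) Entailed — dropping 'at the stove' leaves a sub-description the original still satisfies.
(b) Not entailed — Zoya photographed the tank, not the note; the note belongs to the holding event.
(c) Entailed — the narrative places the photographing before the tearing.
(d) Not entailed — 'was crossing' is progressive on an accomplishment; it does not entail the completed 'crossed'.
(e) Entailed — every conjunct here is already in the original holding event.
(f) Entailed — this follows by dropping conjuncts from the tearing event's description.

(a), (c), (e), (f)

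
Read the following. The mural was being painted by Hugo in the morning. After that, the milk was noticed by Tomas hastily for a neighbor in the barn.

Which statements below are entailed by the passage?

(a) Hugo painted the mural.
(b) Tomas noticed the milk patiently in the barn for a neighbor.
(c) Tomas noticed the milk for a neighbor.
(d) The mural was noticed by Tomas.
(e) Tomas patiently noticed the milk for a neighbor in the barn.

(c)

(a) Not entailed — 'was painting' is progressive on an accomplishment; it does not entail the completed 'painted'.
(b) Not entailed — 'patiently' adds a manner not in (and inconsistent with) the original.
(c) Entailed — the original entails any weakening of itself; this just drops 'in the barn', 'hastily'.
(d) Not entailed — Tomas noticed the milk, not the mural; the mural belongs to the painting event.
(e) Not entailed — 'patiently' adds a manner not in (and inconsistent with) the original.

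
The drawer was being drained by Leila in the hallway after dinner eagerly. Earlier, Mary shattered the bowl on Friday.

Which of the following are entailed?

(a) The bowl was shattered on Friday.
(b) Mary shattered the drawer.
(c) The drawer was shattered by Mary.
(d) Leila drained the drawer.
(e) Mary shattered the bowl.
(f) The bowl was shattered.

(a) Entailed — the original entails any weakening of itself; this just generalizes the agent.
(b) Not entailed — Mary shattered the bowl, not the drawer; the drawer belongs to the draining event.
(c) Not entailed — Mary shattered the bowl, not the drawer; the drawer belongs to the draining event.
(d) Not entailed — 'was draining' is progressive on an accomplishment; it does not entail the completed 'drained'.
(e) Entailed — dropping 'on Friday' leaves a sub-description the original still satisfies.
(f) Entailed — the original entails any weakening of itself; this just drops 'on Friday' and generalizes the agent.

(a), (e), (f)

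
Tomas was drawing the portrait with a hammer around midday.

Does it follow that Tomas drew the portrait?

'was drawing' is progressive; for an accomplishment like 'draw the portrait', it doesn't entail completion.

no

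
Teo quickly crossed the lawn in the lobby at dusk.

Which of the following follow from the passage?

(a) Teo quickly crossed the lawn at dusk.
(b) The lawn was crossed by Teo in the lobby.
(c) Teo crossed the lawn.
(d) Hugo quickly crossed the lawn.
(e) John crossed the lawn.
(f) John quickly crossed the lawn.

(a) Entailed — this follows by dropping conjuncts from the crossing event's description.
(b) Entailed — the original entails any weakening of itself; this just drops 'at dusk', 'quickly'.
(c) Entailed — this follows by dropping conjuncts from the crossing event's description.
(d) Not entailed — the passage has Teo crossing the lawn, not Hugo.
(e) Not entailed — the passage has Teo crossing the lawn, not John.
(f) Not entailed — the passage has Teo crossing the lawn, not John.

(a), (b), (c)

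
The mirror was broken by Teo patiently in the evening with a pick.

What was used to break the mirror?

'with a pick' marks the instrument of the breaking event.

a pick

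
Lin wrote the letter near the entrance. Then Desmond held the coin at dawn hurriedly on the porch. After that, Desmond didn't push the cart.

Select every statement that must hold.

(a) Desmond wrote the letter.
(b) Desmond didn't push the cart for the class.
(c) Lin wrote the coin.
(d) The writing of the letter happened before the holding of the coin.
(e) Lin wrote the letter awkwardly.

(a) Not entailed — the passage has Lin writing the letter, not Desmond.
(b) Entailed — under negation, adding a further restriction is entailed: if no such pushing event occurred, none occurred for the class either.
(c) Not entailed — Lin wrote the letter, not the coin; the coin belongs to the holding event.
(d) Entailed — the narrative places the writing before the holding.
(e) Not entailed — 'awkwardly' adds information not in the original event.

(b), (d)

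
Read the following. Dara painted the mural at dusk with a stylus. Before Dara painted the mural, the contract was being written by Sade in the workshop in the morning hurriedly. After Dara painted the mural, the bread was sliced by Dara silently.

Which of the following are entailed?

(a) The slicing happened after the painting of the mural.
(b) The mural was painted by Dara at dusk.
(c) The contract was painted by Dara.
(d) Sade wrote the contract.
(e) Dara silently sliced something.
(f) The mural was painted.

(a), (b), (e), (f)

(a) Entailed — the narrative places the painting before the slicing.
(b) Entailed — dropping 'with a stylus' leaves a sub-description the original still satisfies.
(c) Not entailed — Dara painted the mural, not the contract; the contract belongs to the writing event.
(d) Not entailed — 'was writing' is progressive on an accomplishment; it does not entail the completed 'wrote'.
(e) Entailed — this follows by dropping conjuncts from the slicing event's description.
(f) Entailed — dropping 'at dusk', 'with a stylus' and generalizing the agent leaves a sub-description the original still satisfies.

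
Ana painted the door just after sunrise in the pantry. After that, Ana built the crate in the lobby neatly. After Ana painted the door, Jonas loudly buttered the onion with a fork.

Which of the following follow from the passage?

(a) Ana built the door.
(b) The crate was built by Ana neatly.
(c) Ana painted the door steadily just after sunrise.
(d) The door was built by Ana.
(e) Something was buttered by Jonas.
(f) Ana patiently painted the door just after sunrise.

(a) Not entailed — Ana built the crate, not the door; the door belongs to the painting event.
(b) Entailed — the original entails any weakening of itself; this just drops 'in the lobby'.
(c) Not entailed — 'steadily' adds information not in the original event.
(d) Not entailed — Ana built the crate, not the door; the door belongs to the painting event.
(e) Entailed — dropping 'loudly', 'with a fork' and generalizing the patient leaves a sub-description the original still satisfies.
(f) Not entailed — 'patiently' adds information not in the original event.

(b), (e)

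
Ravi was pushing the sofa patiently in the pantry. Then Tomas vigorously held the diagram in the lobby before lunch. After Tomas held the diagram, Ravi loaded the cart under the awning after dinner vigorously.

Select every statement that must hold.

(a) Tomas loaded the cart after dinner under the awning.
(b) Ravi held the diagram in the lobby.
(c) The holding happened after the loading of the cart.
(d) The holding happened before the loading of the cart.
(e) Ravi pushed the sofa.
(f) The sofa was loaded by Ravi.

(d), (e)

(a) Not entailed — the passage has Ravi loading the cart, not Tomas.
(b) Not entailed — the passage has Tomas holding the diagram, not Ravi.
(c) Not entailed — the narrative places the holding before the loading, not after.
(d) Entailed — the narrative places the holding before the loading.
(e) Entailed — 'push' is an activity; 'was pushing' entails that some pushing happened, so 'pushed' holds.
(f) Not entailed — Ravi loaded the cart, not the sofa; the sofa belongs to the pushing event.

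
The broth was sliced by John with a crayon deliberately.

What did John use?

'with a crayon' marks the instrument of the slicing event.

a crayon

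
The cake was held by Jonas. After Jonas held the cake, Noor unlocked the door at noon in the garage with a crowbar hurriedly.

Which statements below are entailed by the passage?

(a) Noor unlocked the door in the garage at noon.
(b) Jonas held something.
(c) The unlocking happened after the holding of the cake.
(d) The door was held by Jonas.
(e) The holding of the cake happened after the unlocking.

(a), (b), (c)

(a) Entailed — this follows by dropping conjuncts from the unlocking event's description.
(b) Entailed — the original entails any weakening of itself; this just generalizes the patient.
(c) Entailed — the narrative places the holding before the unlocking.
(d) Not entailed — Jonas held the cake, not the door; the door belongs to the unlocking event.
(e) Not entailed — the narrative places the holding before the unlocking, not after.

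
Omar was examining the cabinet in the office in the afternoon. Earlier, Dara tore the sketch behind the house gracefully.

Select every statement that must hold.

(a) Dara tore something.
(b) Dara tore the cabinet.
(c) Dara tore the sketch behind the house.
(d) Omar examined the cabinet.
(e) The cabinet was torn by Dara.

(a), (c), (d)

(a) Entailed — this follows by dropping conjuncts from the tearing event's description.
(b) Not entailed — Dara tore the sketch, not the cabinet; the cabinet belongs to the examining event.
(c) Entailed — dropping 'gracefully' leaves a sub-description the original still satisfies.
(d) Entailed — 'examine' is an activity; 'was examining' entails that some examining happened, so 'examined' holds.
(e) Not entailed — Dara tore the sketch, not the cabinet; the cabinet belongs to the examining event.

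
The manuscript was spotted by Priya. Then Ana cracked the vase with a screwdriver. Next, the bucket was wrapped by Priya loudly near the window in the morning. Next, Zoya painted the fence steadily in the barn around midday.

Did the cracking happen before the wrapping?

yes

The narrative orders the cracking before the wrapping.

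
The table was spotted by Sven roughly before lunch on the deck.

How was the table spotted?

roughly

'roughly' marks the manner of the spotting event.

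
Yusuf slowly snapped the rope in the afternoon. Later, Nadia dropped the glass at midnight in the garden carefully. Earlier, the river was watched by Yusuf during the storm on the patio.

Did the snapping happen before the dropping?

The narrative orders the snapping before the dropping.

yes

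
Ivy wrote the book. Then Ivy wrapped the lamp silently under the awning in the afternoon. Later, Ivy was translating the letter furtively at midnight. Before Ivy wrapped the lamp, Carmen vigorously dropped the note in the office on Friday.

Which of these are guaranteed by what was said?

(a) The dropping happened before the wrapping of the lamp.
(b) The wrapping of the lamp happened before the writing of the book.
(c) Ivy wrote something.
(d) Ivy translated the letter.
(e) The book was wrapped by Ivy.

(a) Entailed — the narrative places the dropping before the wrapping.
(b) Not entailed — the narrative places the writing before the wrapping, not after.
(c) Entailed — every conjunct here is already in the original writing event.
(d) Not entailed — 'was translating' is progressive on an accomplishment; it does not entail the completed 'translated'.
(e) Not entailed — Ivy wrapped the lamp, not the book; the book belongs to the writing event.

(a), (c)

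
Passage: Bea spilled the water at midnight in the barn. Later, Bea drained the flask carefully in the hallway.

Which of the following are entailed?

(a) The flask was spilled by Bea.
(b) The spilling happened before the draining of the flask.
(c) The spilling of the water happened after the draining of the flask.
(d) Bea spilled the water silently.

(a) Not entailed — Bea spilled the water, not the flask; the flask belongs to the draining event.
(b) Entailed — the narrative places the spilling before the draining.
(c) Not entailed — the narrative places the spilling before the draining, not after.
(d) Not entailed — 'silently' adds information not in the original event.

(b)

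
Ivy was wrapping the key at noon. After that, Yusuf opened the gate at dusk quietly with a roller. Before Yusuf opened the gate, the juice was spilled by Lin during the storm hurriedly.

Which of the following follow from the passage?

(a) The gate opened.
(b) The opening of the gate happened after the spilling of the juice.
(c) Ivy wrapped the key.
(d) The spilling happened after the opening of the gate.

(a), (b)

(a) Entailed — 'Yusuf opened the gate' is causative; it entails the inchoative 'the gate opened'.
(b) Entailed — the narrative places the spilling before the opening.
(c) Not entailed — 'was wrapping' is progressive on an accomplishment; it does not entail the completed 'wrapped'.
(d) Not entailed — the narrative places the spilling before the opening, not after.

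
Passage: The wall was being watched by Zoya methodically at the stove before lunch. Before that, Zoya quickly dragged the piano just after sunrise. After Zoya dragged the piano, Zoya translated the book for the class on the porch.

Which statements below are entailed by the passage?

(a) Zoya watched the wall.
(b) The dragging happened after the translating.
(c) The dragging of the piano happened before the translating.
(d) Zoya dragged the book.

(a) Entailed — 'watch' is an activity; 'was watching' entails that some watching happened, so 'watched' holds.
(b) Not entailed — the narrative places the dragging before the translating, not after.
(c) Entailed — the narrative places the dragging before the translating.
(d) Not entailed — Zoya dragged the piano, not the book; the book belongs to the translating event.

(a), (c)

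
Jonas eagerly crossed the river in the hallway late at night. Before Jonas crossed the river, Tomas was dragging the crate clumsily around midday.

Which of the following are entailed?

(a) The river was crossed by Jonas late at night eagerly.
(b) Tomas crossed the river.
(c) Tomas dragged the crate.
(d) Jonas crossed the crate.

(a) Entailed — every conjunct here is already in the original crossing event.
(b) Not entailed — the passage has Jonas crossing the river, not Tomas.
(c) Entailed — 'drag' is an activity; 'was dragging' entails that some dragging happened, so 'dragged' holds.
(d) Not entailed — Jonas crossed the river, not the crate; the crate belongs to the dragging event.

(a), (c)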